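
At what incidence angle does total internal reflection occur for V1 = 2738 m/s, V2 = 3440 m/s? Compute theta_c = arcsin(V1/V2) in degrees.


V1/V2 = 2738/3440 = 0.79593
theta_c = arcsin(0.79593) = 52.7432 degrees

52.7432


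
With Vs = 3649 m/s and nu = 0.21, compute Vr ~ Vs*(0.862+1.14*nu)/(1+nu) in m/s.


Numerator factor = 0.862 + 1.14*0.21 = 1.1014
Denominator = 1 + 0.21 = 1.21
Vr = 3649 * 1.1014 / 1.21 = 3321.49 m/s

3321.49


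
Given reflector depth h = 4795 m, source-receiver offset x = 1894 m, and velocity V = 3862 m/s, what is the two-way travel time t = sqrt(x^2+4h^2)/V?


x^2 + 4h^2 = 1894^2 + 4*4795^2 = 3587236 + 91968100 = 95555336
sqrt(95555336) = 9775.241
t = 9775.241 / 3862 = 2.5311 s

2.5311


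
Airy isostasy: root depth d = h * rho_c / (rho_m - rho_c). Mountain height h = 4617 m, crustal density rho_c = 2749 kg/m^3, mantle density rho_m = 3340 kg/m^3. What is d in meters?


rho_m - rho_c = 3340 - 2749 = 591
d = 4617 * 2749 / 591
= 12692133 / 591
= 21475.69 m

21475.69


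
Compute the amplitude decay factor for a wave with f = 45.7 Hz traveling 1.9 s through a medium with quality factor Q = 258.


pi*f*t/Q = pi*45.7*1.9/258 = 1.057304
A/A0 = exp(-1.057304) = 0.347391

0.347391


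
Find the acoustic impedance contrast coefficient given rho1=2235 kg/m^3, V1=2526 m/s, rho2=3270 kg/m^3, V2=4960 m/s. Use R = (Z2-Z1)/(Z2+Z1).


Z1 = 2235 * 2526 = 5645610
Z2 = 3270 * 4960 = 16219200
R = (16219200 - 5645610) / (16219200 + 5645610) = 10573590 / 21864810 = 0.4836

0.4836


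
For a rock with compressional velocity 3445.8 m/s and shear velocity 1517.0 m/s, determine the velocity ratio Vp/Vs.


Vp/Vs = 3445.8 / 1517.0
= 2.2715

2.2715


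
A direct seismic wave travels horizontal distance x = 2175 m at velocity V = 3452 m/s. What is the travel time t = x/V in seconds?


t = x / V
= 2175 / 3452
= 0.6301 s

0.6301


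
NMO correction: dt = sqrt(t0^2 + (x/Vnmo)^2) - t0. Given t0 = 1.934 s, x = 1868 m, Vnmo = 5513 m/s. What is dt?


x/Vnmo = 1868/5513 = 0.338835
(x/Vnmo)^2 = 0.114809
t0^2 = 3.740356
sqrt(3.740356 + 0.114809) = 1.963458
dt = 1.963458 - 1.934 = 0.029458

0.029458


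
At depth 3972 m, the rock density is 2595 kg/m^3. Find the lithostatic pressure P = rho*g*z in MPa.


P = rho * g * z / 1e6
= 2595 * 9.81 * 3972 / 1e6
= 101115005.4 / 1e6
= 101.115 MPa

101.115


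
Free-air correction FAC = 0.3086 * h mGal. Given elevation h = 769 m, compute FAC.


FAC = 0.3086 * h
= 0.3086 * 769
= 237.3134 mGal

237.3134


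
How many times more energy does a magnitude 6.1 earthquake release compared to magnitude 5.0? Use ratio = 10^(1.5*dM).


M2 - M1 = 6.1 - 5.0 = 1.1
1.5 * 1.1 = 1.65
ratio = 10^1.65 = 44.67

44.67


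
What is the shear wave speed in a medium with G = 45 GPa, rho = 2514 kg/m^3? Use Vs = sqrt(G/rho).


Convert G to Pa: G = 45e9 Pa
Compute G/rho = 45e9 / 2514 = 17899761.3365
Vs = sqrt(17899761.3365) = 4230.81 m/s

4230.81


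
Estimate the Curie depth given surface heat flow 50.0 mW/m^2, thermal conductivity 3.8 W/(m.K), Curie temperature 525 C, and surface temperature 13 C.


T_Curie - T_surf = 525 - 13 = 512 C
Convert q to W/m^2: 50.0 mW/m^2 = 0.05 W/m^2
d = 512 * 3.8 / 0.05 = 38912.0 m

38912.0


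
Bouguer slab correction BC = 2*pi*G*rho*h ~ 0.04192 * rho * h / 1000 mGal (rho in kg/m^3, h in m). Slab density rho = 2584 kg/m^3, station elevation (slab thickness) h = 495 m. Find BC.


BC = 0.04192 * rho * h / 1000
= 0.04192 * 2584 * 495 / 1000
= 53.619 mGal

53.619


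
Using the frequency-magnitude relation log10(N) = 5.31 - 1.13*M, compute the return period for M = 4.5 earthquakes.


log10(N) = 5.31 - 1.13*4.5 = 0.225
N = 10^0.225 = 1.678804
T = 1/N = 1/1.678804 = 0.5957 years

0.5957


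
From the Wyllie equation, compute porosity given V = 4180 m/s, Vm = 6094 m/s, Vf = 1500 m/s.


1/V - 1/Vm = 1/4180 - 1/6094 = 7.514e-05
1/Vf - 1/Vm = 1/1500 - 1/6094 = 0.00050257
phi = 7.514e-05 / 0.00050257 = 0.1495

0.1495


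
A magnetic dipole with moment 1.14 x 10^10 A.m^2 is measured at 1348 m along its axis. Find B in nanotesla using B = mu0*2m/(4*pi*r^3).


m = 1.14 x 10^10 = 11400000000 A.m^2
2m = 22800000000 A.m^2
r^3 = 1348^3 = 2449456192
B = (4pi*10^-7) * 22800000000 / (4*pi * 2449456192) * 1e9
= 28651.325001 / 30780774312.31 * 1e9
= 930.8189 nT

930.8189


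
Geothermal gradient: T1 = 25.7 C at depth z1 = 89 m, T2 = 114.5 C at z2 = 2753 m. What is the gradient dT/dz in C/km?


dT = 114.5 - 25.7 = 88.8 C
dz = 2753 - 89 = 2664 m
gradient = dT/dz * 1000 = 88.8/2664 * 1000 = 33.3333 C/km

33.3333


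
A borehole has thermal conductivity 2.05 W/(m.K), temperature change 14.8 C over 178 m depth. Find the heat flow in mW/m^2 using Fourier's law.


q = k * dT / dz * 1000
= 2.05 * 14.8 / 178 * 1000
= 0.170449 * 1000
= 170.4494 mW/m^2

170.4494


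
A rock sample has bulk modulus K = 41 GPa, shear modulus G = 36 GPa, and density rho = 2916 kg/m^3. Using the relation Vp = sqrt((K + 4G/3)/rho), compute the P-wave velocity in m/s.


First compute the effective modulus:
K + 4G/3 = 41e9 + 4*36e9/3 = 89000000000.0 Pa
Then divide by density:
89000000000.0 / 2916 = 30521262.0027 Pa/(kg/m^3)
Take the square root:
Vp = sqrt(30521262.0027) = 5524.61 m/s

5524.61


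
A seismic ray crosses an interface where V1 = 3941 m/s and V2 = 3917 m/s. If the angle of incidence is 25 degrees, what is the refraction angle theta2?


sin(theta1) = sin(25 deg) = 0.422618
sin(theta2) = V2/V1 * sin(theta1) = 3917/3941 * 0.422618 = 0.420045
theta2 = arcsin(0.420045) = 24.8374 degrees

24.8374


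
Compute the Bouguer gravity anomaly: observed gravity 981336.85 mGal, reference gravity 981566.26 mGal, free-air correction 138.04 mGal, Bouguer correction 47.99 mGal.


BA = g_obs - g_ref + FAC - BC
= 981336.85 - 981566.26 + 138.04 - 47.99
= -139.36 mGal

-139.36


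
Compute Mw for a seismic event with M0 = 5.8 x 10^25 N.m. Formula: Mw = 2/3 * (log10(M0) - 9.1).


log10(M0) = log10(5.8 x 10^25) = 25.7634
Mw = 2/3 * (25.7634 - 9.1)
= 2/3 * 16.6634
= 11.11

11.11


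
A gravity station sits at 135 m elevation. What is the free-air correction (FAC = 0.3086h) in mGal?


FAC = 0.3086 * h
= 0.3086 * 135
= 41.661 mGal

41.661


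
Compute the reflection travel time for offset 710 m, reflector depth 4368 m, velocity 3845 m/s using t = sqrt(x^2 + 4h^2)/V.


x^2 + 4h^2 = 710^2 + 4*4368^2 = 504100 + 76317696 = 76821796
sqrt(76821796) = 8764.8044
t = 8764.8044 / 3845 = 2.2795 s

2.2795


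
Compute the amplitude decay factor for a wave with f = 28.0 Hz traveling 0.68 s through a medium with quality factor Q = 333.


pi*f*t/Q = pi*28.0*0.68/333 = 0.179627
A/A0 = exp(-0.179627) = 0.835581

0.835581


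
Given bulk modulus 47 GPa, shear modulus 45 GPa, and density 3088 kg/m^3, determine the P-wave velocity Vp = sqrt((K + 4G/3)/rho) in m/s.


First compute the effective modulus:
K + 4G/3 = 47e9 + 4*45e9/3 = 107000000000.0 Pa
Then divide by density:
107000000000.0 / 3088 = 34650259.0674 Pa/(kg/m^3)
Take the square root:
Vp = sqrt(34650259.0674) = 5886.45 m/s

5886.45


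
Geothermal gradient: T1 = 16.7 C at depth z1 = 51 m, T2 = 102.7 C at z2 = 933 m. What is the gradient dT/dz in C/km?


dT = 102.7 - 16.7 = 86.0 C
dz = 933 - 51 = 882 m
gradient = dT/dz * 1000 = 86.0/882 * 1000 = 97.5057 C/km

97.5057


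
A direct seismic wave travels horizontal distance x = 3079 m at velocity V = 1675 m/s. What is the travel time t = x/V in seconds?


t = x / V
= 3079 / 1675
= 1.8382 s

1.8382


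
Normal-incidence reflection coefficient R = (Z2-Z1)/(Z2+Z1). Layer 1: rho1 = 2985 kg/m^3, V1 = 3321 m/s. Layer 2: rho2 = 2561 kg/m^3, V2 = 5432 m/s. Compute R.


Z1 = 2985 * 3321 = 9913185
Z2 = 2561 * 5432 = 13911352
R = (13911352 - 9913185) / (13911352 + 9913185) = 3998167 / 23824537 = 0.1678

0.1678


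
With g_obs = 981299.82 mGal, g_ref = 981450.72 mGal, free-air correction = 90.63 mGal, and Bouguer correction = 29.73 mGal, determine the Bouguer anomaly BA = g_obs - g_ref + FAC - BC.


BA = g_obs - g_ref + FAC - BC
= 981299.82 - 981450.72 + 90.63 - 29.73
= -90.0 mGal

-90.0


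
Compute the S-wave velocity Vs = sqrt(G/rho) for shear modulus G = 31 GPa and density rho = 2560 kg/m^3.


Convert G to Pa: G = 31e9 Pa
Compute G/rho = 31e9 / 2560 = 12109375.0
Vs = sqrt(12109375.0) = 3479.85 m/s

3479.85


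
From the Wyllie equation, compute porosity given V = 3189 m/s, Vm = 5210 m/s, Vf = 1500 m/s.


1/V - 1/Vm = 1/3189 - 1/5210 = 0.00012164
1/Vf - 1/Vm = 1/1500 - 1/5210 = 0.00047473
phi = 0.00012164 / 0.00047473 = 0.2562

0.2562


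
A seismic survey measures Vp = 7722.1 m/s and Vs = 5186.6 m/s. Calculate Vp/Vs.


Vp/Vs = 7722.1 / 5186.6
= 1.4889

1.4889


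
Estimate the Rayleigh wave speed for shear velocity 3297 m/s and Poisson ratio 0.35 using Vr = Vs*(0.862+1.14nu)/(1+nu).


Numerator factor = 0.862 + 1.14*0.35 = 1.261
Denominator = 1 + 0.35 = 1.35
Vr = 3297 * 1.261 / 1.35 = 3079.64 m/s

3079.64


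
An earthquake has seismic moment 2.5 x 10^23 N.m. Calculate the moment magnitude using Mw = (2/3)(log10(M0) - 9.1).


log10(M0) = log10(2.5 x 10^23) = 23.3979
Mw = 2/3 * (23.3979 - 9.1)
= 2/3 * 14.2979
= 9.53

9.53


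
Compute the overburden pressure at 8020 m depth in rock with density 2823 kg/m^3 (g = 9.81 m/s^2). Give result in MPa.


P = rho * g * z / 1e6
= 2823 * 9.81 * 8020 / 1e6
= 222102912.6 / 1e6
= 222.1029 MPa

222.1029


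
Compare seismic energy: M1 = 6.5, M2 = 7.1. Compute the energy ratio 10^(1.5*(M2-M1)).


M2 - M1 = 7.1 - 6.5 = 0.6
1.5 * 0.6 = 0.9
ratio = 10^0.9 = 7.94

7.94


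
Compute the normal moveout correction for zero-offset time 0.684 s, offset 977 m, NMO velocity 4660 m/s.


x/Vnmo = 977/4660 = 0.209657
(x/Vnmo)^2 = 0.043956
t0^2 = 0.467856
sqrt(0.467856 + 0.043956) = 0.71541
dt = 0.71541 - 0.684 = 0.03141

0.03141


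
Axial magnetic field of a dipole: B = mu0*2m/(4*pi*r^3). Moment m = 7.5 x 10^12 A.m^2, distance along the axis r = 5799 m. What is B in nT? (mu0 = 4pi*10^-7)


m = 7.5 x 10^12 = 7500000000000 A.m^2
2m = 15000000000000 A.m^2
r^3 = 5799^3 = 195011097399
B = (4pi*10^-7) * 15000000000000 / (4*pi * 195011097399) * 1e9
= 18849555.921539 / 2450581723828.73 * 1e9
= 7691.87 nT

7691.87


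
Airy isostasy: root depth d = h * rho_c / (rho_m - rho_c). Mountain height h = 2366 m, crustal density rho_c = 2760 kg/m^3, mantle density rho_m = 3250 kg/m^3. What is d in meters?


rho_m - rho_c = 3250 - 2760 = 490
d = 2366 * 2760 / 490
= 6530160 / 490
= 13326.86 m

13326.86


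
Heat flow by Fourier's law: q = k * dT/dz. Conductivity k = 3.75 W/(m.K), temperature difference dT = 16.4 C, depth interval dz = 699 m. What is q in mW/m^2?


q = k * dT / dz * 1000
= 3.75 * 16.4 / 699 * 1000
= 0.087983 * 1000
= 87.9828 mW/m^2

87.9828


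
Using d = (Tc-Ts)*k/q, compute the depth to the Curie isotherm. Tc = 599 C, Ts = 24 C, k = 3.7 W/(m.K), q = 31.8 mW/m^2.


T_Curie - T_surf = 599 - 24 = 575 C
Convert q to W/m^2: 31.8 mW/m^2 = 0.0318 W/m^2
d = 575 * 3.7 / 0.0318 = 66902.52 m

66902.52


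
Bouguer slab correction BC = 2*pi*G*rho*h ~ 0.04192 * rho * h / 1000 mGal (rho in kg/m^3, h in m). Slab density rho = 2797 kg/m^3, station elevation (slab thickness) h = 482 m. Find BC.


BC = 0.04192 * rho * h / 1000
= 0.04192 * 2797 * 482 / 1000
= 56.5146 mGal

56.5146


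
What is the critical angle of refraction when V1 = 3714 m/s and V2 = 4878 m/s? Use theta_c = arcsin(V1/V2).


V1/V2 = 3714/4878 = 0.761378
theta_c = arcsin(0.761378) = 49.5858 degrees

49.5858


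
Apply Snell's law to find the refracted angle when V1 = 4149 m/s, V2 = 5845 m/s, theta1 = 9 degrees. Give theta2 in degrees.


sin(theta1) = sin(9 deg) = 0.156434
sin(theta2) = V2/V1 * sin(theta1) = 5845/4149 * 0.156434 = 0.220381
theta2 = arcsin(0.220381) = 12.7314 degrees

12.7314


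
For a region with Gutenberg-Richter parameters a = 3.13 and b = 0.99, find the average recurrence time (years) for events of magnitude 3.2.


log10(N) = 3.13 - 0.99*3.2 = -0.038
N = 10^-0.038 = 0.91622
T = 1/N = 1/0.91622 = 1.0914 years

1.0914


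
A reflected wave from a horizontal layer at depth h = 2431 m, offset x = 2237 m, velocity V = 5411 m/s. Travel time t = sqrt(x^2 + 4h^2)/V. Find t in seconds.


x^2 + 4h^2 = 2237^2 + 4*2431^2 = 5004169 + 23639044 = 28643213
sqrt(28643213) = 5351.9354
t = 5351.9354 / 5411 = 0.9891 s

0.9891


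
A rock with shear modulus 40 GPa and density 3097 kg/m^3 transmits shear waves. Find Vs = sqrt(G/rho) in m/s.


Convert G to Pa: G = 40e9 Pa
Compute G/rho = 40e9 / 3097 = 12915724.8951
Vs = sqrt(12915724.8951) = 3593.85 m/s

3593.85


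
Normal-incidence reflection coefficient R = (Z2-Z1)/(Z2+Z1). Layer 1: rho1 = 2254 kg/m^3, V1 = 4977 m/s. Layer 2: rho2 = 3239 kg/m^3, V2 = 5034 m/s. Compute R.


Z1 = 2254 * 4977 = 11218158
Z2 = 3239 * 5034 = 16305126
R = (16305126 - 11218158) / (16305126 + 11218158) = 5086968 / 27523284 = 0.1848

0.1848


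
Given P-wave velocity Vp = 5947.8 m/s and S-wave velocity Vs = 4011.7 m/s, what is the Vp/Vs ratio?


Vp/Vs = 5947.8 / 4011.7
= 1.4826

1.4826


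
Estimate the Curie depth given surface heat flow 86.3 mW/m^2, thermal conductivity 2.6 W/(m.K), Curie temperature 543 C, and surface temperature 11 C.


T_Curie - T_surf = 543 - 11 = 532 C
Convert q to W/m^2: 86.3 mW/m^2 = 0.0863 W/m^2
d = 532 * 2.6 / 0.0863 = 16027.81 m

16027.81


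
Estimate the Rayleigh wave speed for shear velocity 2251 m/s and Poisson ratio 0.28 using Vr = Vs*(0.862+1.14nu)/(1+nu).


Numerator factor = 0.862 + 1.14*0.28 = 1.1812
Denominator = 1 + 0.28 = 1.28
Vr = 2251 * 1.1812 / 1.28 = 2077.25 m/s

2077.25


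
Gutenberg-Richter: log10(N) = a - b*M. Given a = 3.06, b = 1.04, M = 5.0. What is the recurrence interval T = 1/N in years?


log10(N) = 3.06 - 1.04*5.0 = -2.14
N = 10^-2.14 = 0.007244
T = 1/N = 1/0.007244 = 138.0384 years

138.0384


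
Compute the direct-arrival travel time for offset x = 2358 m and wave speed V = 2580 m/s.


t = x / V
= 2358 / 2580
= 0.914 s

0.914


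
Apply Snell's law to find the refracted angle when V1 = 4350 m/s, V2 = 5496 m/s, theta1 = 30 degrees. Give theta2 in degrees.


sin(theta1) = sin(30 deg) = 0.5
sin(theta2) = V2/V1 * sin(theta1) = 5496/4350 * 0.5 = 0.631724
theta2 = arcsin(0.631724) = 39.1774 degrees

39.1774


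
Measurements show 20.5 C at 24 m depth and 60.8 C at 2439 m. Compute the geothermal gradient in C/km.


dT = 60.8 - 20.5 = 40.3 C
dz = 2439 - 24 = 2415 m
gradient = dT/dz * 1000 = 40.3/2415 * 1000 = 16.6874 C/km

16.6874


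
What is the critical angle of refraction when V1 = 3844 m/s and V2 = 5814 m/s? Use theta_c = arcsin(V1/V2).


V1/V2 = 3844/5814 = 0.661163
theta_c = arcsin(0.661163) = 41.3886 degrees

41.3886


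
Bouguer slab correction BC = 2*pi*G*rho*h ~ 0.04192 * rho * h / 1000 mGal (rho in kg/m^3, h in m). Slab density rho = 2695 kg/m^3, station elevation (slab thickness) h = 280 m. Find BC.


BC = 0.04192 * rho * h / 1000
= 0.04192 * 2695 * 280 / 1000
= 31.6328 mGal

31.6328


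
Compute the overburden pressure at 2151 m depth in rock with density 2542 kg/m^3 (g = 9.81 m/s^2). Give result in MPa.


P = rho * g * z / 1e6
= 2542 * 9.81 * 2151 / 1e6
= 53639530.02 / 1e6
= 53.6395 MPa

53.6395


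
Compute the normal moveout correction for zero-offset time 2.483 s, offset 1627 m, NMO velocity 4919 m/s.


x/Vnmo = 1627/4919 = 0.330758
(x/Vnmo)^2 = 0.109401
t0^2 = 6.165289
sqrt(6.165289 + 0.109401) = 2.504933
dt = 2.504933 - 2.483 = 0.021933

0.021933


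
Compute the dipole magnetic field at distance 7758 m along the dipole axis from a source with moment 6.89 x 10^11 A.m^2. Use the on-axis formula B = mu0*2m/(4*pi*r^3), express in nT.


m = 6.89 x 10^11 = 689000000000 A.m^2
2m = 1378000000000 A.m^2
r^3 = 7758^3 = 466927363512
B = (4pi*10^-7) * 1378000000000 / (4*pi * 466927363512) * 1e9
= 1731645.870659 / 5867582299877.4 * 1e9
= 295.1208 nT

295.1208


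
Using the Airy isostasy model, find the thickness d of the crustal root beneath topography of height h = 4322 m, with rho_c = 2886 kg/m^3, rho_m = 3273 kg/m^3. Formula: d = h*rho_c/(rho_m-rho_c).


rho_m - rho_c = 3273 - 2886 = 387
d = 4322 * 2886 / 387
= 12473292 / 387
= 32230.73 m

32230.73


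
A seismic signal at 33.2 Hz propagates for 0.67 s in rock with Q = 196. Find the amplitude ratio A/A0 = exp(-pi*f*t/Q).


pi*f*t/Q = pi*33.2*0.67/196 = 0.356539
A/A0 = exp(-0.356539) = 0.700095

0.700095


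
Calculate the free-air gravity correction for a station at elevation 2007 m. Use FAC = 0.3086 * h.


FAC = 0.3086 * h
= 0.3086 * 2007
= 619.3602 mGal

619.3602


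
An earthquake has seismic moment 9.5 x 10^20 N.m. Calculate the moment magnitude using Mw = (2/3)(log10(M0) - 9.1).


log10(M0) = log10(9.5 x 10^20) = 20.9777
Mw = 2/3 * (20.9777 - 9.1)
= 2/3 * 11.8777
= 7.92

7.92


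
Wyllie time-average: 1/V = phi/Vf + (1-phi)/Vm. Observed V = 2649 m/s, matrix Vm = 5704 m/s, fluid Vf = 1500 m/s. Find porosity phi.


1/V - 1/Vm = 1/2649 - 1/5704 = 0.00020219
1/Vf - 1/Vm = 1/1500 - 1/5704 = 0.00049135
phi = 0.00020219 / 0.00049135 = 0.4115

0.4115


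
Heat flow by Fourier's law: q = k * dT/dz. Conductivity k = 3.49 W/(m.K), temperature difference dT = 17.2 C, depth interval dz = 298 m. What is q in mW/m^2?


q = k * dT / dz * 1000
= 3.49 * 17.2 / 298 * 1000
= 0.201436 * 1000
= 201.4362 mW/m^2

201.4362


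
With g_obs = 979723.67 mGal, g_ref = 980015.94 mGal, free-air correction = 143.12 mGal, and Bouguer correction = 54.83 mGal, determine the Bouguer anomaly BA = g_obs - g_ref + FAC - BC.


BA = g_obs - g_ref + FAC - BC
= 979723.67 - 980015.94 + 143.12 - 54.83
= -203.98 mGal

-203.98


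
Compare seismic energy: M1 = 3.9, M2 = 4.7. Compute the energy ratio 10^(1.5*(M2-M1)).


M2 - M1 = 4.7 - 3.9 = 0.8
1.5 * 0.8 = 1.2
ratio = 10^1.2 = 15.85

15.85


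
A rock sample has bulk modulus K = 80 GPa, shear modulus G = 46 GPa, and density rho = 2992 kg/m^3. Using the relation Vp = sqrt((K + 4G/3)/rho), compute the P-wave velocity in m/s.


First compute the effective modulus:
K + 4G/3 = 80e9 + 4*46e9/3 = 141333333333.33 Pa
Then divide by density:
141333333333.33 / 2992 = 47237076.6488 Pa/(kg/m^3)
Take the square root:
Vp = sqrt(47237076.6488) = 6872.92 m/s

6872.92


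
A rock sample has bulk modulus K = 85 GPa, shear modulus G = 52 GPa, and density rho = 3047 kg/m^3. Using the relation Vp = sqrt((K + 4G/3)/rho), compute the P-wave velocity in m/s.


First compute the effective modulus:
K + 4G/3 = 85e9 + 4*52e9/3 = 154333333333.33 Pa
Then divide by density:
154333333333.33 / 3047 = 50650913.4668 Pa/(kg/m^3)
Take the square root:
Vp = sqrt(50650913.4668) = 7116.95 m/s

7116.95


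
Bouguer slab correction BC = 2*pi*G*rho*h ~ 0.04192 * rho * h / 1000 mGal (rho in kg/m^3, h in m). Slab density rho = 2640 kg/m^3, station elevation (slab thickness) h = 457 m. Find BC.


BC = 0.04192 * rho * h / 1000
= 0.04192 * 2640 * 457 / 1000
= 50.5756 mGal

50.5756


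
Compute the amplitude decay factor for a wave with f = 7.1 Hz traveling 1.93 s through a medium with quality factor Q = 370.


pi*f*t/Q = pi*7.1*1.93/370 = 0.116349
A/A0 = exp(-0.116349) = 0.890164

0.890164


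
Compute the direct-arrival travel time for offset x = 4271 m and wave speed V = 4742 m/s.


t = x / V
= 4271 / 4742
= 0.9007 s

0.9007


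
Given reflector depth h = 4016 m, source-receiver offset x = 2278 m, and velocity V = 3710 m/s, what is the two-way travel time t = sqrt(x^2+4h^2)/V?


x^2 + 4h^2 = 2278^2 + 4*4016^2 = 5189284 + 64513024 = 69702308
sqrt(69702308) = 8348.7908
t = 8348.7908 / 3710 = 2.2503 s

2.2503


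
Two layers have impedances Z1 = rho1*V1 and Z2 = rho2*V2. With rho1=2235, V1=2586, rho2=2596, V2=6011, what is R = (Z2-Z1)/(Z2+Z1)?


Z1 = 2235 * 2586 = 5779710
Z2 = 2596 * 6011 = 15604556
R = (15604556 - 5779710) / (15604556 + 5779710) = 9824846 / 21384266 = 0.4594

0.4594


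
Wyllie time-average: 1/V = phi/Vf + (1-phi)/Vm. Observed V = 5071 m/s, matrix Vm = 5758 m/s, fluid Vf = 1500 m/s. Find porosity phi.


1/V - 1/Vm = 1/5071 - 1/5758 = 2.353e-05
1/Vf - 1/Vm = 1/1500 - 1/5758 = 0.000493
phi = 2.353e-05 / 0.000493 = 0.0477

0.0477


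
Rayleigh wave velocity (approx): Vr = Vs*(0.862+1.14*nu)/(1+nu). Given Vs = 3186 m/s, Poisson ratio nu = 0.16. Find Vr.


Numerator factor = 0.862 + 1.14*0.16 = 1.0444
Denominator = 1 + 0.16 = 1.16
Vr = 3186 * 1.0444 / 1.16 = 2868.5 m/s

2868.5


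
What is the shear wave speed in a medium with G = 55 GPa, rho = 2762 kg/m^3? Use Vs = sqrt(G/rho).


Convert G to Pa: G = 55e9 Pa
Compute G/rho = 55e9 / 2762 = 19913106.4446
Vs = sqrt(19913106.4446) = 4462.41 m/s

4462.41


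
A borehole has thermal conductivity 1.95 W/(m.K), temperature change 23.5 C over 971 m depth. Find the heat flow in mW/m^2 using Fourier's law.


q = k * dT / dz * 1000
= 1.95 * 23.5 / 971 * 1000
= 0.047194 * 1000
= 47.1936 mW/m^2

47.1936


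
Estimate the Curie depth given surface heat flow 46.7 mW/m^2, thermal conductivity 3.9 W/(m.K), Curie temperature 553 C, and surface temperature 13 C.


T_Curie - T_surf = 553 - 13 = 540 C
Convert q to W/m^2: 46.7 mW/m^2 = 0.0467 W/m^2
d = 540 * 3.9 / 0.0467 = 45096.36 m

45096.36


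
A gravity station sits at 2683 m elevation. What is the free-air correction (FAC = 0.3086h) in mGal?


FAC = 0.3086 * h
= 0.3086 * 2683
= 827.9738 mGal

827.9738


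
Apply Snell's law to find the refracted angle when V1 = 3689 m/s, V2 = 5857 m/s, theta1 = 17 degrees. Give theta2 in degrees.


sin(theta1) = sin(17 deg) = 0.292372
sin(theta2) = V2/V1 * sin(theta1) = 5857/3689 * 0.292372 = 0.464197
theta2 = arcsin(0.464197) = 27.6582 degrees

27.6582


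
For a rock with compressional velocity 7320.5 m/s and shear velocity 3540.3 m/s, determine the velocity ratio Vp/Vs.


Vp/Vs = 7320.5 / 3540.3
= 2.0678

2.0678


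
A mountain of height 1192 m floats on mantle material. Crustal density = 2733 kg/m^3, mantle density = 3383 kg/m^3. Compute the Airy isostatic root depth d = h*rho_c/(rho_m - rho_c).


rho_m - rho_c = 3383 - 2733 = 650
d = 1192 * 2733 / 650
= 3257736 / 650
= 5011.9 m

5011.9


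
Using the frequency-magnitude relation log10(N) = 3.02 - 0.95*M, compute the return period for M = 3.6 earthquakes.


log10(N) = 3.02 - 0.95*3.6 = -0.4
N = 10^-0.4 = 0.398107
T = 1/N = 1/0.398107 = 2.5119 years

2.5119


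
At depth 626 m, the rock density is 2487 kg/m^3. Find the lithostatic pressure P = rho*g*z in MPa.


P = rho * g * z / 1e6
= 2487 * 9.81 * 626 / 1e6
= 15272816.22 / 1e6
= 15.2728 MPa

15.2728


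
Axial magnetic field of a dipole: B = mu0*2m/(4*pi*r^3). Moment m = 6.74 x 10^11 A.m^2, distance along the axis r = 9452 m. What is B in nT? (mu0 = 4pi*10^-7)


m = 6.74 x 10^11 = 674000000000 A.m^2
2m = 1348000000000 A.m^2
r^3 = 9452^3 = 844444553408
B = (4pi*10^-7) * 1348000000000 / (4*pi * 844444553408) * 1e9
= 1693946.758816 / 10611603221401.95 * 1e9
= 159.6316 nT

159.6316


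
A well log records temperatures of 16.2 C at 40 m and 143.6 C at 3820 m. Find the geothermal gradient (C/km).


dT = 143.6 - 16.2 = 127.4 C
dz = 3820 - 40 = 3780 m
gradient = dT/dz * 1000 = 127.4/3780 * 1000 = 33.7037 C/km

33.7037


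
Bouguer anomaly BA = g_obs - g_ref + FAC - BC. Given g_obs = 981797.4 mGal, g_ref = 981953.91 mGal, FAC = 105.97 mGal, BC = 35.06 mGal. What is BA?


BA = g_obs - g_ref + FAC - BC
= 981797.4 - 981953.91 + 105.97 - 35.06
= -85.6 mGal

-85.6


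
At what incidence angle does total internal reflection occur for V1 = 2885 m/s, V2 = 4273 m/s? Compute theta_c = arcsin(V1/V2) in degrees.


V1/V2 = 2885/4273 = 0.67517
theta_c = arcsin(0.67517) = 42.4673 degrees

42.4673


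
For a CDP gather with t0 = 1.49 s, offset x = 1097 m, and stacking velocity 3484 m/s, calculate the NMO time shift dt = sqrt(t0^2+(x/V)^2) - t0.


x/Vnmo = 1097/3484 = 0.314868
(x/Vnmo)^2 = 0.099142
t0^2 = 2.2201
sqrt(2.2201 + 0.099142) = 1.522906
dt = 1.522906 - 1.49 = 0.032906

0.032906


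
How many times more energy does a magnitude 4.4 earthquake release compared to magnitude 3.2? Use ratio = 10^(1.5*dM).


M2 - M1 = 4.4 - 3.2 = 1.2
1.5 * 1.2 = 1.8
ratio = 10^1.8 = 63.1

63.1


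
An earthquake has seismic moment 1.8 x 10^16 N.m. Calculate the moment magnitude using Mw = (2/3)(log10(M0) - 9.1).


log10(M0) = log10(1.8 x 10^16) = 16.2553
Mw = 2/3 * (16.2553 - 9.1)
= 2/3 * 7.1553
= 4.77

4.77


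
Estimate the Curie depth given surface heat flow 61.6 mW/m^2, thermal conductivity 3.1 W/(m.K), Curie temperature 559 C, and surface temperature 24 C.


T_Curie - T_surf = 559 - 24 = 535 C
Convert q to W/m^2: 61.6 mW/m^2 = 0.0616 W/m^2
d = 535 * 3.1 / 0.0616 = 26923.7 m

26923.7


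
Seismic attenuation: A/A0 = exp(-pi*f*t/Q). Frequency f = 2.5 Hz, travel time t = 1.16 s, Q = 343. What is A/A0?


pi*f*t/Q = pi*2.5*1.16/343 = 0.026562
A/A0 = exp(-0.026562) = 0.973788

0.973788


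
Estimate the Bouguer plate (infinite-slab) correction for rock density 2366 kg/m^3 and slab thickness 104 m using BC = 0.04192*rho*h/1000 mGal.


BC = 0.04192 * rho * h / 1000
= 0.04192 * 2366 * 104 / 1000
= 10.315 mGal

10.315


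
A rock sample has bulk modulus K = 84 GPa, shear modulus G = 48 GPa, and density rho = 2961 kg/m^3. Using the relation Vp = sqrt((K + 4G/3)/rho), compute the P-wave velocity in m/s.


First compute the effective modulus:
K + 4G/3 = 84e9 + 4*48e9/3 = 148000000000.0 Pa
Then divide by density:
148000000000.0 / 2961 = 49983113.8129 Pa/(kg/m^3)
Take the square root:
Vp = sqrt(49983113.8129) = 7069.87 m/s

7069.87


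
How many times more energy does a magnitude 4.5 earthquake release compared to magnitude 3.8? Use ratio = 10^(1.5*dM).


M2 - M1 = 4.5 - 3.8 = 0.7
1.5 * 0.7 = 1.05
ratio = 10^1.05 = 11.22

11.22


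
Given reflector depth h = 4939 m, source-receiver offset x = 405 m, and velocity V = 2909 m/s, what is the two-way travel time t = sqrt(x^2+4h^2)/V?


x^2 + 4h^2 = 405^2 + 4*4939^2 = 164025 + 97574884 = 97738909
sqrt(97738909) = 9886.2991
t = 9886.2991 / 2909 = 3.3985 s

3.3985


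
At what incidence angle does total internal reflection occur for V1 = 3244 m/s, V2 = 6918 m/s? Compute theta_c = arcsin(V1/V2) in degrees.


V1/V2 = 3244/6918 = 0.468922
theta_c = arcsin(0.468922) = 27.9643 degrees

27.9643


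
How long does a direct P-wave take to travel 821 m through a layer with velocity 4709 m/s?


t = x / V
= 821 / 4709
= 0.1743 s

0.1743


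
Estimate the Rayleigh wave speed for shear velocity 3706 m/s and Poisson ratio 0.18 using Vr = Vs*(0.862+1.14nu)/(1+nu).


Numerator factor = 0.862 + 1.14*0.18 = 1.0672
Denominator = 1 + 0.18 = 1.18
Vr = 3706 * 1.0672 / 1.18 = 3351.73 m/s

3351.73


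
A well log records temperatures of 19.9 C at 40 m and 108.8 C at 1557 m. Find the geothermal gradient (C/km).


dT = 108.8 - 19.9 = 88.9 C
dz = 1557 - 40 = 1517 m
gradient = dT/dz * 1000 = 88.9/1517 * 1000 = 58.6025 C/km

58.6025


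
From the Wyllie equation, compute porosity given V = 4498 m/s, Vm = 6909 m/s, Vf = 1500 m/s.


1/V - 1/Vm = 1/4498 - 1/6909 = 7.758e-05
1/Vf - 1/Vm = 1/1500 - 1/6909 = 0.00052193
phi = 7.758e-05 / 0.00052193 = 0.1486

0.1486


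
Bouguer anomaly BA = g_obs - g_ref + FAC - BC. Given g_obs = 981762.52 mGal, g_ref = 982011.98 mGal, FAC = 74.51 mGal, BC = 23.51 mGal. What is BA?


BA = g_obs - g_ref + FAC - BC
= 981762.52 - 982011.98 + 74.51 - 23.51
= -198.46 mGal

-198.46


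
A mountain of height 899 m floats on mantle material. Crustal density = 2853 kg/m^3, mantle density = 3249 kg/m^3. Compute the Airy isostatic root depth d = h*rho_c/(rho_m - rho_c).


rho_m - rho_c = 3249 - 2853 = 396
d = 899 * 2853 / 396
= 2564847 / 396
= 6476.89 m

6476.89


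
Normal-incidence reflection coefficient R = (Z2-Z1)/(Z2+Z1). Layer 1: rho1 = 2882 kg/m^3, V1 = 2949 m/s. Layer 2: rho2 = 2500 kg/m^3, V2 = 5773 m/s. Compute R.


Z1 = 2882 * 2949 = 8499018
Z2 = 2500 * 5773 = 14432500
R = (14432500 - 8499018) / (14432500 + 8499018) = 5933482 / 22931518 = 0.2587

0.2587


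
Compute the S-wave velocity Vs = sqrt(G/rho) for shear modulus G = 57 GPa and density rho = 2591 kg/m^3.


Convert G to Pa: G = 57e9 Pa
Compute G/rho = 57e9 / 2591 = 21999228.0973
Vs = sqrt(21999228.0973) = 4690.33 m/s

4690.33


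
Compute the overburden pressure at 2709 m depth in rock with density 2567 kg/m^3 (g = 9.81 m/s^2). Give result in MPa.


P = rho * g * z / 1e6
= 2567 * 9.81 * 2709 / 1e6
= 68218769.43 / 1e6
= 68.2188 MPa

68.2188


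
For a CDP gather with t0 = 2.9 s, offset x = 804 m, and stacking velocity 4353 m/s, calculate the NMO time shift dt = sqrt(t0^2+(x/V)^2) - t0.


x/Vnmo = 804/4353 = 0.1847
(x/Vnmo)^2 = 0.034114
t0^2 = 8.41
sqrt(8.41 + 0.034114) = 2.905876
dt = 2.905876 - 2.9 = 0.005876

0.005876


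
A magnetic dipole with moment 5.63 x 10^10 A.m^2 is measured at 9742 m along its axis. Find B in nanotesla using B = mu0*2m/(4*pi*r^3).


m = 5.63 x 10^10 = 56300000000 A.m^2
2m = 112600000000 A.m^2
r^3 = 9742^3 = 924579746488
B = (4pi*10^-7) * 112600000000 / (4*pi * 924579746488) * 1e9
= 141497.333118 / 11618611756898.46 * 1e9
= 12.1785 nT

12.1785


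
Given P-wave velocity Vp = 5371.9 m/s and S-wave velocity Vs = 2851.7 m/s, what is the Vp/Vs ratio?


Vp/Vs = 5371.9 / 2851.7
= 1.8838

1.8838


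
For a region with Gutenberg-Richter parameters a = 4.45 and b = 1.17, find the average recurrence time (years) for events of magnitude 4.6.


log10(N) = 4.45 - 1.17*4.6 = -0.932
N = 10^-0.932 = 0.11695
T = 1/N = 1/0.11695 = 8.5507 years

8.5507


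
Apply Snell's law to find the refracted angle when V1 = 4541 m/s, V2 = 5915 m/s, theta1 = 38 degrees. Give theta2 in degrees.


sin(theta1) = sin(38 deg) = 0.615661
sin(theta2) = V2/V1 * sin(theta1) = 5915/4541 * 0.615661 = 0.801946
theta2 = arcsin(0.801946) = 53.3164 degrees

53.3164


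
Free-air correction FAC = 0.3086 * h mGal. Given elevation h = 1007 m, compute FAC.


FAC = 0.3086 * h
= 0.3086 * 1007
= 310.7602 mGal

310.7602


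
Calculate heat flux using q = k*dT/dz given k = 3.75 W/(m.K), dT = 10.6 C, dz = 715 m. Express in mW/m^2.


q = k * dT / dz * 1000
= 3.75 * 10.6 / 715 * 1000
= 0.055594 * 1000
= 55.5944 mW/m^2

55.5944


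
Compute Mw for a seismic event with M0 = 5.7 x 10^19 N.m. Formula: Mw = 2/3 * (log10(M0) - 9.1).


log10(M0) = log10(5.7 x 10^19) = 19.7559
Mw = 2/3 * (19.7559 - 9.1)
= 2/3 * 10.6559
= 7.1

7.1


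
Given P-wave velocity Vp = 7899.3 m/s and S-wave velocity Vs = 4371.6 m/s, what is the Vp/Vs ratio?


Vp/Vs = 7899.3 / 4371.6
= 1.807

1.807


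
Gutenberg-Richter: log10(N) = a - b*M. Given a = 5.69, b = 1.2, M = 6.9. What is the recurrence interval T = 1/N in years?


log10(N) = 5.69 - 1.2*6.9 = -2.59
N = 10^-2.59 = 0.00257
T = 1/N = 1/0.00257 = 389.0451 years

389.0451


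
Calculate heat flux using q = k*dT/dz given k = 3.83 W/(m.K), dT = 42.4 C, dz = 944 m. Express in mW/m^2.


q = k * dT / dz * 1000
= 3.83 * 42.4 / 944 * 1000
= 0.172025 * 1000
= 172.0254 mW/m^2

172.0254


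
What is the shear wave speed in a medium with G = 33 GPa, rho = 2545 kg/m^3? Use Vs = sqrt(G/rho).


Convert G to Pa: G = 33e9 Pa
Compute G/rho = 33e9 / 2545 = 12966601.1788
Vs = sqrt(12966601.1788) = 3600.92 m/s

3600.92


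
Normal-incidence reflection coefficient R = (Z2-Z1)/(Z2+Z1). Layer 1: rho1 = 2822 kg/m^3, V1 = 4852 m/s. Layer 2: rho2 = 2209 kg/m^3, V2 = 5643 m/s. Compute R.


Z1 = 2822 * 4852 = 13692344
Z2 = 2209 * 5643 = 12465387
R = (12465387 - 13692344) / (12465387 + 13692344) = -1226957 / 26157731 = -0.0469

-0.0469


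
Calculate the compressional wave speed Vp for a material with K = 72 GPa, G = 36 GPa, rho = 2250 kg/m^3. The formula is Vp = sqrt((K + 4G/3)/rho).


First compute the effective modulus:
K + 4G/3 = 72e9 + 4*36e9/3 = 120000000000.0 Pa
Then divide by density:
120000000000.0 / 2250 = 53333333.3333 Pa/(kg/m^3)
Take the square root:
Vp = sqrt(53333333.3333) = 7302.97 m/s

7302.97


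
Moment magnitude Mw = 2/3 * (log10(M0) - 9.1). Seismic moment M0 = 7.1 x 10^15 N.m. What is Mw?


log10(M0) = log10(7.1 x 10^15) = 15.8513
Mw = 2/3 * (15.8513 - 9.1)
= 2/3 * 6.7513
= 4.5

4.5


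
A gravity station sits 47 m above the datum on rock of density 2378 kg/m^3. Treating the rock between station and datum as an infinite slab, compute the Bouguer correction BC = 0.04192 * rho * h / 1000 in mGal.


BC = 0.04192 * rho * h / 1000
= 0.04192 * 2378 * 47 / 1000
= 4.6852 mGal

4.6852


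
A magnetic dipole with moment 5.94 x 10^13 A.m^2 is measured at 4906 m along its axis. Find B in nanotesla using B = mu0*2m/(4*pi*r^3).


m = 5.94 x 10^13 = 59400000000000 A.m^2
2m = 118800000000000 A.m^2
r^3 = 4906^3 = 118081709416
B = (4pi*10^-7) * 118800000000000 / (4*pi * 118081709416) * 1e9
= 149288482.898587 / 1483858523298.52 * 1e9
= 100608.2996 nT

100608.2996


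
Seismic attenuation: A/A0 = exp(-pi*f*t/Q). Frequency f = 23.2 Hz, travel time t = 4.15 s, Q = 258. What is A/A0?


pi*f*t/Q = pi*23.2*4.15/258 = 1.172374
A/A0 = exp(-1.172374) = 0.309631

0.309631


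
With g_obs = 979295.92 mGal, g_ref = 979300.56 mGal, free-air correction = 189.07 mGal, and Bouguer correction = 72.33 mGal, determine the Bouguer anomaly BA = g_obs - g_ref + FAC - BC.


BA = g_obs - g_ref + FAC - BC
= 979295.92 - 979300.56 + 189.07 - 72.33
= 112.1 mGal

112.1


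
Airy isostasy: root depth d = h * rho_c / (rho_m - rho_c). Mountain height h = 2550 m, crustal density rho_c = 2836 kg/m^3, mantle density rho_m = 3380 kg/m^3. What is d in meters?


rho_m - rho_c = 3380 - 2836 = 544
d = 2550 * 2836 / 544
= 7231800 / 544
= 13293.75 m

13293.75


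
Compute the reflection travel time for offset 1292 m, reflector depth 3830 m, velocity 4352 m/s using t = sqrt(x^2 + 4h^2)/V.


x^2 + 4h^2 = 1292^2 + 4*3830^2 = 1669264 + 58675600 = 60344864
sqrt(60344864) = 7768.1957
t = 7768.1957 / 4352 = 1.785 s

1.785


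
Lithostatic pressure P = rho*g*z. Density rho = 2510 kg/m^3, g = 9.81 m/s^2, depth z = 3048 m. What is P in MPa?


P = rho * g * z / 1e6
= 2510 * 9.81 * 3048 / 1e6
= 75051208.8 / 1e6
= 75.0512 MPa

75.0512


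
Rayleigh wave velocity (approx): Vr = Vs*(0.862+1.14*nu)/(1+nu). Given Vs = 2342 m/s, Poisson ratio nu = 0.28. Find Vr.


Numerator factor = 0.862 + 1.14*0.28 = 1.1812
Denominator = 1 + 0.28 = 1.28
Vr = 2342 * 1.1812 / 1.28 = 2161.23 m/s

2161.23


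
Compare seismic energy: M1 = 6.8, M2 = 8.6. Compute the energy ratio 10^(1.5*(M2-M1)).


M2 - M1 = 8.6 - 6.8 = 1.8
1.5 * 1.8 = 2.7
ratio = 10^2.7 = 501.19

501.19


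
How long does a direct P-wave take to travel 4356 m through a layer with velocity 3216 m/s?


t = x / V
= 4356 / 3216
= 1.3545 s

1.3545


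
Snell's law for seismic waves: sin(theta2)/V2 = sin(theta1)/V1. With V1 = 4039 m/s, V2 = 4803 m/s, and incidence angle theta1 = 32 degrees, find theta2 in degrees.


sin(theta1) = sin(32 deg) = 0.529919
sin(theta2) = V2/V1 * sin(theta1) = 4803/4039 * 0.529919 = 0.630157
theta2 = arcsin(0.630157) = 39.0617 degrees

39.0617


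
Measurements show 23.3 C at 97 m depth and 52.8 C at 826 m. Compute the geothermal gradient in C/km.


dT = 52.8 - 23.3 = 29.5 C
dz = 826 - 97 = 729 m
gradient = dT/dz * 1000 = 29.5/729 * 1000 = 40.4664 C/km

40.4664


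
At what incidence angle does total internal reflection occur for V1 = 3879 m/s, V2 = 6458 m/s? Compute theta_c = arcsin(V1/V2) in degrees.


V1/V2 = 3879/6458 = 0.60065
theta_c = arcsin(0.60065) = 36.9165 degrees

36.9165


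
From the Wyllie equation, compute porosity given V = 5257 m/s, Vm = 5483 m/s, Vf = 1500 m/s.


1/V - 1/Vm = 1/5257 - 1/5483 = 7.84e-06
1/Vf - 1/Vm = 1/1500 - 1/5483 = 0.00048428
phi = 7.84e-06 / 0.00048428 = 0.0162

0.0162


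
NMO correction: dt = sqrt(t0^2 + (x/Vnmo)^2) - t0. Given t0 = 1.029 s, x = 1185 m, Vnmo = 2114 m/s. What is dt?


x/Vnmo = 1185/2114 = 0.560549
(x/Vnmo)^2 = 0.314215
t0^2 = 1.058841
sqrt(1.058841 + 0.314215) = 1.171775
dt = 1.171775 - 1.029 = 0.142775

0.142775


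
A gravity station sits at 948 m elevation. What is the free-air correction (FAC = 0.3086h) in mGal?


FAC = 0.3086 * h
= 0.3086 * 948
= 292.5528 mGal

292.5528


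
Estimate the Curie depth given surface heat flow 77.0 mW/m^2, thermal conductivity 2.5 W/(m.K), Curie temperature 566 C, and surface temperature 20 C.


T_Curie - T_surf = 566 - 20 = 546 C
Convert q to W/m^2: 77.0 mW/m^2 = 0.077 W/m^2
d = 546 * 2.5 / 0.077 = 17727.27 m

17727.27


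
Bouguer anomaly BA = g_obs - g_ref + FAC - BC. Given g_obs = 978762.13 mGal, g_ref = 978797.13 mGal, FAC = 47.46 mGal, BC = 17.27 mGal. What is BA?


BA = g_obs - g_ref + FAC - BC
= 978762.13 - 978797.13 + 47.46 - 17.27
= -4.81 mGal

-4.81


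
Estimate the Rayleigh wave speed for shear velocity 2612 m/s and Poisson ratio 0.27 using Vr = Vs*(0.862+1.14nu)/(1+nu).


Numerator factor = 0.862 + 1.14*0.27 = 1.1698
Denominator = 1 + 0.27 = 1.27
Vr = 2612 * 1.1698 / 1.27 = 2405.92 m/s

2405.92


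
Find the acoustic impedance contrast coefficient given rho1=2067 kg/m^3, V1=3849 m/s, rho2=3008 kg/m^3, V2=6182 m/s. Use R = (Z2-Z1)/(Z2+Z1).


Z1 = 2067 * 3849 = 7955883
Z2 = 3008 * 6182 = 18595456
R = (18595456 - 7955883) / (18595456 + 7955883) = 10639573 / 26551339 = 0.4007

0.4007


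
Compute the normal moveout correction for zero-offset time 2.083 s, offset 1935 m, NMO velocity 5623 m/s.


x/Vnmo = 1935/5623 = 0.344122
(x/Vnmo)^2 = 0.11842
t0^2 = 4.338889
sqrt(4.338889 + 0.11842) = 2.111234
dt = 2.111234 - 2.083 = 0.028234

0.028234


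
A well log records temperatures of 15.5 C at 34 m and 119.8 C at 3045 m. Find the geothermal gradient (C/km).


dT = 119.8 - 15.5 = 104.3 C
dz = 3045 - 34 = 3011 m
gradient = dT/dz * 1000 = 104.3/3011 * 1000 = 34.6397 C/km

34.6397


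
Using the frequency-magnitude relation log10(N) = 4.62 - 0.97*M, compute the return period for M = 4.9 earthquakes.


log10(N) = 4.62 - 0.97*4.9 = -0.133
N = 10^-0.133 = 0.736207
T = 1/N = 1/0.736207 = 1.3583 years

1.3583


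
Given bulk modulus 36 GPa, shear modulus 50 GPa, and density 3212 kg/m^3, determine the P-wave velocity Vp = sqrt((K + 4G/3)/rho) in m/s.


First compute the effective modulus:
K + 4G/3 = 36e9 + 4*50e9/3 = 102666666666.67 Pa
Then divide by density:
102666666666.67 / 3212 = 31963470.3196 Pa/(kg/m^3)
Take the square root:
Vp = sqrt(31963470.3196) = 5653.62 m/s

5653.62


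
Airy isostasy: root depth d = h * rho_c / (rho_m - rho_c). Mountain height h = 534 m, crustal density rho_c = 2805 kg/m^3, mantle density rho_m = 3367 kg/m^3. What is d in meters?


rho_m - rho_c = 3367 - 2805 = 562
d = 534 * 2805 / 562
= 1497870 / 562
= 2665.25 m

2665.25


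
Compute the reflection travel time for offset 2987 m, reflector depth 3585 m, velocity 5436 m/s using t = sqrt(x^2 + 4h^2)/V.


x^2 + 4h^2 = 2987^2 + 4*3585^2 = 8922169 + 51408900 = 60331069
sqrt(60331069) = 7767.3077
t = 7767.3077 / 5436 = 1.4289 s

1.4289


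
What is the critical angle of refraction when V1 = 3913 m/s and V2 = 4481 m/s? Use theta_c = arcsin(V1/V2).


V1/V2 = 3913/4481 = 0.873243
theta_c = arcsin(0.873243) = 60.8377 degrees

60.8377


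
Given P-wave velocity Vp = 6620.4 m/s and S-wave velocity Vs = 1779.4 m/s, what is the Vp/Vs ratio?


Vp/Vs = 6620.4 / 1779.4
= 3.7206

3.7206


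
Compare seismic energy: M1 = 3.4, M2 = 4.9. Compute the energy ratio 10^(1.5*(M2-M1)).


M2 - M1 = 4.9 - 3.4 = 1.5
1.5 * 1.5 = 2.25
ratio = 10^2.25 = 177.83

177.83


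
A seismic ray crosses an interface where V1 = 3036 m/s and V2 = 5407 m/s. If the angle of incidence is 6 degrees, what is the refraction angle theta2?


sin(theta1) = sin(6 deg) = 0.104528
sin(theta2) = V2/V1 * sin(theta1) = 5407/3036 * 0.104528 = 0.186161
theta2 = arcsin(0.186161) = 10.7288 degrees

10.7288
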